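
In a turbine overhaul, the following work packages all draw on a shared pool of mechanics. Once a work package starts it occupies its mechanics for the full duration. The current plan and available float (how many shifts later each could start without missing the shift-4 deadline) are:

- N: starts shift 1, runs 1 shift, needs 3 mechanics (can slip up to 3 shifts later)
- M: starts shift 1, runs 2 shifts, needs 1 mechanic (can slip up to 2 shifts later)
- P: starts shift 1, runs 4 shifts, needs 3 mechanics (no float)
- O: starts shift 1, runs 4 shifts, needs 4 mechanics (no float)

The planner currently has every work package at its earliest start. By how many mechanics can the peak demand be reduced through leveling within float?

Early-start peak: s1:11  s2:8  s3:7  s4:7 ⇒ 11.
Leveled (N@1, M@2, P@1, O@1): s1:10  s2:8  s3:8  s4:7 ⇒ 10.
Reduction 11 − 10 = 1.

1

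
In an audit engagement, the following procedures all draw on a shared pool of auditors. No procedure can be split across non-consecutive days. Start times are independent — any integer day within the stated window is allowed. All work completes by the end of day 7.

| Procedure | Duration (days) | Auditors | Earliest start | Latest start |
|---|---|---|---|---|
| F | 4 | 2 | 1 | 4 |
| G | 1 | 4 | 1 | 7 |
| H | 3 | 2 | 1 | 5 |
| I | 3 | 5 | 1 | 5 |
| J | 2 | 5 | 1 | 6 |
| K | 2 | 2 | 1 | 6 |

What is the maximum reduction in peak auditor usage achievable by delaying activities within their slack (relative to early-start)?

Early-start peak: d1:20  d2:16  d3:9  d4:2  d5:0  d6:0  d7:0 ⇒ 20.
Leveled (F@1, G@1, H@5, I@3, J@6, K@1): d1:8  d2:4  d3:7  d4:7  d5:7  d6:7  d7:7 ⇒ 8.
Reduction 20 − 8 = 12.

12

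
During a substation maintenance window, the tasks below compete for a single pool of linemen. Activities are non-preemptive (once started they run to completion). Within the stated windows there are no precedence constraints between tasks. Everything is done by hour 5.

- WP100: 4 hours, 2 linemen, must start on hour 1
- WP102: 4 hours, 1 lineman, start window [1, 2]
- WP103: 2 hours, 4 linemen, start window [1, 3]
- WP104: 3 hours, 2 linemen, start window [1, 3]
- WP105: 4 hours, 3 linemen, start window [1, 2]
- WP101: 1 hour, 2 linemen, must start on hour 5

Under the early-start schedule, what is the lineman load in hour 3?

8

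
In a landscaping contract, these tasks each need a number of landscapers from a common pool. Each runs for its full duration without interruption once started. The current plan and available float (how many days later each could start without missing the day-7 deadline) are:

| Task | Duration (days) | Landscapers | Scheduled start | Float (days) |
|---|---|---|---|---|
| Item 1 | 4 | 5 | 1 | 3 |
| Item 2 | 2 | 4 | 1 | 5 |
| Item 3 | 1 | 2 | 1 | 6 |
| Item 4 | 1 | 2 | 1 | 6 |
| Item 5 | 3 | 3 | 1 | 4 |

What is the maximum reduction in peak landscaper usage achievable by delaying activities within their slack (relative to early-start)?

Early-start peak: d1:16  d2:12  d3:8  d4:5  d5:0  d6:0  d7:0 ⇒ 16.
Leveled (Item 1@1, Item 2@5, Item 3@1, Item 4@2, Item 5@5): d1:7  d2:7  d3:5  d4:5  d5:7  d6:7  d7:3 ⇒ 7.
Reduction 16 − 7 = 9.

9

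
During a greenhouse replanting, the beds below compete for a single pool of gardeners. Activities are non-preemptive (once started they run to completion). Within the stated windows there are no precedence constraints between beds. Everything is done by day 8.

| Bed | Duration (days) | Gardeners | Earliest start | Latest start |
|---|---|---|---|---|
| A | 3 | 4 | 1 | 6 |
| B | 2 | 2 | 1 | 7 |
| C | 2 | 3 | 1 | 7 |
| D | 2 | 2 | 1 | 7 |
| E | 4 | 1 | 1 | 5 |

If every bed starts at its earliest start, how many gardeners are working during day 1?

At early start, day 1 has: A, B, C, D, E.
Demand: 4 + 2 + 3 + 2 + 1 = 12.

12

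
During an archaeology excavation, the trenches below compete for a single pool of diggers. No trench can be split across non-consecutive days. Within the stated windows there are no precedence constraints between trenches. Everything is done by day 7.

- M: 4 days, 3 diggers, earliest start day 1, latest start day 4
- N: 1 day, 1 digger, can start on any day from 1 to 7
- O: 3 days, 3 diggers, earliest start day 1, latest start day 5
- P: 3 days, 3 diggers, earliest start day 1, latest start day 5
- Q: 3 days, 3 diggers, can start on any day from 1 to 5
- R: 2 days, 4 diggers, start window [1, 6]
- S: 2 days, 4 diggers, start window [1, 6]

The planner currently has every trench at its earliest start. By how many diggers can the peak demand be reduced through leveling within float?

12

Early-start peak: d1:21  d2:20  d3:12  d4:3  d5:0  d6:0  d7:0 ⇒ 21.
Leveled (M@1, N@1, O@3, P@3, Q@5, R@1, S@6): d1:8  d2:7  d3:9  d4:9  d5:9  d6:7  d7:7 ⇒ 9.
Reduction 21 − 9 = 12.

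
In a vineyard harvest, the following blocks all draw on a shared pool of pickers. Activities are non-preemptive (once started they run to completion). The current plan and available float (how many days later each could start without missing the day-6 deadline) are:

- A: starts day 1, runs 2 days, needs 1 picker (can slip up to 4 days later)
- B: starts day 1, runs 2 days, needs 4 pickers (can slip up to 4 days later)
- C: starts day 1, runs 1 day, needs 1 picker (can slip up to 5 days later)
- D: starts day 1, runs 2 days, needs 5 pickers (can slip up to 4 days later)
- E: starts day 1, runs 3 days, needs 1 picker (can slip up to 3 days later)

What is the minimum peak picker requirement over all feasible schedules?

5

Early-start (A@1, B@1, C@1, D@1, E@1) gives peak 12: d1:12  d2:11  d3:1  d4:0  d5:0  d6:0.
Shift B→3, D→5.
Schedule A@1, B@3, C@1, D@5, E@1: d1:3  d2:2  d3:5  d4:4  d5:5  d6:5 — peak 5.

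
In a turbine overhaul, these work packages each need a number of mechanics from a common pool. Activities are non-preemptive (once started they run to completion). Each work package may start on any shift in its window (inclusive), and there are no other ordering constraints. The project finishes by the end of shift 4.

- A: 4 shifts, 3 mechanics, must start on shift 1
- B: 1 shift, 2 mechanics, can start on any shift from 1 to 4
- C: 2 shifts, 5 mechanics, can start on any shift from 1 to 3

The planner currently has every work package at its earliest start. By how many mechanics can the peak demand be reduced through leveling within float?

2

Early-start peak: s1:10  s2:8  s3:3  s4:3 ⇒ 10.
Leveled (A@1, B@1, C@2): s1:5  s2:8  s3:8  s4:3 ⇒ 8.
Reduction 10 − 8 = 2.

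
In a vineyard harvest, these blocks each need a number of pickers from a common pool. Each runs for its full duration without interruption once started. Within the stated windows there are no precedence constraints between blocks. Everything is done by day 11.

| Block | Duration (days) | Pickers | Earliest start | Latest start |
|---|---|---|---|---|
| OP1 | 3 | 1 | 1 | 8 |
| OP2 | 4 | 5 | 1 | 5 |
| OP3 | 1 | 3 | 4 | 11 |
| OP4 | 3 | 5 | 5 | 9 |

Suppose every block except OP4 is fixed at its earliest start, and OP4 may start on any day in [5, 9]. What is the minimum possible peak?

OP4@5: d1:6  d2:6  d3:6  d4:8  d5:5  d6:5  d7:5  d8:0  d9:0  d10:0  d11:0 → peak 8
OP4@6: d1:6  d2:6  d3:6  d4:8  d5:0  d6:5  d7:5  d8:5  d9:0  d10:0  d11:0 → peak 8
OP4@7: d1:6  d2:6  d3:6  d4:8  d5:0  d6:0  d7:5  d8:5  d9:5  d10:0  d11:0 → peak 8
OP4@8: d1:6  d2:6  d3:6  d4:8  d5:0  d6:0  d7:0  d8:5  d9:5  d10:5  d11:0 → peak 8
OP4@9: d1:6  d2:6  d3:6  d4:8  d5:0  d6:0  d7:0  d8:0  d9:5  d10:5  d11:5 → peak 8
Best is OP4@5, peak 8.

8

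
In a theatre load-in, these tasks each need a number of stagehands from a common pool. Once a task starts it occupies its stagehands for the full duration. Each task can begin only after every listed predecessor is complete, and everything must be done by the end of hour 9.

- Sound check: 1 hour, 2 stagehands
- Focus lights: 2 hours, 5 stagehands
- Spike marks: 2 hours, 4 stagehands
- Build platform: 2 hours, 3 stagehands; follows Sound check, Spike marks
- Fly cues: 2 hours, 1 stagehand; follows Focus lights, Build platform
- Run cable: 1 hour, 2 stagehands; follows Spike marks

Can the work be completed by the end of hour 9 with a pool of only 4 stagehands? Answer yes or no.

no

The minimum achievable peak is 5; 4 < 5, so no feasible schedule stays within the cap.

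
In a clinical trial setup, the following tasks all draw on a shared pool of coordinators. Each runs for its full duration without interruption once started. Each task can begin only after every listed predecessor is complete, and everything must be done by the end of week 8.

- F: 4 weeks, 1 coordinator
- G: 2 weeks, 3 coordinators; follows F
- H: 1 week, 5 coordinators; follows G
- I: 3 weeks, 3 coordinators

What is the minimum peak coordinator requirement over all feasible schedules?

5

Schedule F@1, G@5, H@7, I@1: w1:4  w2:4  w3:4  w4:1  w5:3  w6:3  w7:5  w8:0 — peak 5.
No arrangement of the 24 feasible schedules does better.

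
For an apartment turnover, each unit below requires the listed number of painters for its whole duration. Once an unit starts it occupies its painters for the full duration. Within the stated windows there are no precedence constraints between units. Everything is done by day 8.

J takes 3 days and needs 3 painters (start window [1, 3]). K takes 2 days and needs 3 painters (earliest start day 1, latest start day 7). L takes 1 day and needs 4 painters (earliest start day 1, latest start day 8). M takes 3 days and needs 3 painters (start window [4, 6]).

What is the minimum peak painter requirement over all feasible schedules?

6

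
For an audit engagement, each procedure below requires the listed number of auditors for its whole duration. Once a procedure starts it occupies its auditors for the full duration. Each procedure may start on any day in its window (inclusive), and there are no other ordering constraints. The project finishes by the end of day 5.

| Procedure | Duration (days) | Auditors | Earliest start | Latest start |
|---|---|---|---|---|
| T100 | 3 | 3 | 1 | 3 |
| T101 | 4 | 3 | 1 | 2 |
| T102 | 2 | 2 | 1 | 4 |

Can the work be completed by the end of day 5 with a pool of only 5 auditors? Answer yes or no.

no

The minimum achievable peak is 6; 5 < 6, so no feasible schedule stays within the cap.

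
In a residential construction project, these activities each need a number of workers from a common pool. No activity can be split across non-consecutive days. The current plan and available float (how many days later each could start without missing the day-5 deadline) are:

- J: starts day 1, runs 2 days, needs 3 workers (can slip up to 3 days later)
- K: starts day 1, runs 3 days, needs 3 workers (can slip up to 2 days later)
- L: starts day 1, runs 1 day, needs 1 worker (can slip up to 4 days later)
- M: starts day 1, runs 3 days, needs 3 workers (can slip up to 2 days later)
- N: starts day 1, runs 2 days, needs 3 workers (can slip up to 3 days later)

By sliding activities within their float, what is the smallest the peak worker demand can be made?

Early-start (J@1, K@1, L@1, M@1, N@1) gives peak 13: d1:13  d2:12  d3:6  d4:0  d5:0.
Shift M→3, N→4.
Schedule J@1, K@1, L@1, M@3, N@4: d1:7  d2:6  d3:6  d4:6  d5:6 — peak 7.
Total worker-days = 31 over 5 days ⇒ peak ≥ ⌈31/5⌉ = 7, so 7 is optimal.

7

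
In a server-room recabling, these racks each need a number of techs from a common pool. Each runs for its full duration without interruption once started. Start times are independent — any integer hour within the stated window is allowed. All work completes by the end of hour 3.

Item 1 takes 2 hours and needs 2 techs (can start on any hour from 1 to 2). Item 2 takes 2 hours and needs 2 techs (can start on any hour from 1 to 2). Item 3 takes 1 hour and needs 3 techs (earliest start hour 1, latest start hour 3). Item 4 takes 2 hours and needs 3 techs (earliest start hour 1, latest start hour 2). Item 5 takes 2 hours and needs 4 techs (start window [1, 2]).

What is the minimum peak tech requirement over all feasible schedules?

Early-start (Item 1@1, Item 2@1, Item 3@1, Item 4@1, Item 5@1) gives peak 14: h1:14  h2:11  h3:0.
Shift Item 5→2.
Schedule Item 1@1, Item 2@1, Item 3@1, Item 4@1, Item 5@2: h1:10  h2:11  h3:4 — peak 11.

11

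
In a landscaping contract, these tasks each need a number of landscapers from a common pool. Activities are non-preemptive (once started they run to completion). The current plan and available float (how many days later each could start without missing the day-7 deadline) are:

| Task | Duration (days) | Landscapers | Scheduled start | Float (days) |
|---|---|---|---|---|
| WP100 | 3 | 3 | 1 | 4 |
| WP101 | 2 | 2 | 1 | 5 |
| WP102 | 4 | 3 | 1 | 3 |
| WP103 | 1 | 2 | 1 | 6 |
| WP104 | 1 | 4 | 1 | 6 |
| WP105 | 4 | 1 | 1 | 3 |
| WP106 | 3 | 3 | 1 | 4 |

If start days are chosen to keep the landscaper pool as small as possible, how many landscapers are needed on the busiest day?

Early-start (WP100@1, WP101@1, WP102@1, WP103@1, WP104@1, WP105@1, WP106@1) gives peak 18: d1:18  d2:12  d3:10  d4:4  d5:0  d6:0  d7:0.
Shift WP102→3, WP104→7, WP105→2, WP106→4.
Schedule WP100@1, WP101@1, WP102@3, WP103@1, WP104@7, WP105@2, WP106@4: d1:7  d2:6  d3:7  d4:7  d5:7  d6:6  d7:4 — peak 7.
Total landscaper-days = 44 over 7 days ⇒ peak ≥ ⌈44/7⌉ = 7, so 7 is optimal.

7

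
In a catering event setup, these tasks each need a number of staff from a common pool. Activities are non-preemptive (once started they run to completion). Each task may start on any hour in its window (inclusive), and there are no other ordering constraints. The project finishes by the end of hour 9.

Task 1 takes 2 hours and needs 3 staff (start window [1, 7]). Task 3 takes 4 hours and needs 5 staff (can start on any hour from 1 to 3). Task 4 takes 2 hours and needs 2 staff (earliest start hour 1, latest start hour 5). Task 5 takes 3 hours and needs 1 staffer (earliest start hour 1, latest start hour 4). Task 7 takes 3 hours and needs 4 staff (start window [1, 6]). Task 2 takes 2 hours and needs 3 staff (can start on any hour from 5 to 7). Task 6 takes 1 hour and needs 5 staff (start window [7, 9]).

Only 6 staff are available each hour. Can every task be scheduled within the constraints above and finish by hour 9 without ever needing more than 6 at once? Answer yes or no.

no

Total staffer-hours = 56; over 9 hours the average is 56/9 > 6, so some hour must exceed 6.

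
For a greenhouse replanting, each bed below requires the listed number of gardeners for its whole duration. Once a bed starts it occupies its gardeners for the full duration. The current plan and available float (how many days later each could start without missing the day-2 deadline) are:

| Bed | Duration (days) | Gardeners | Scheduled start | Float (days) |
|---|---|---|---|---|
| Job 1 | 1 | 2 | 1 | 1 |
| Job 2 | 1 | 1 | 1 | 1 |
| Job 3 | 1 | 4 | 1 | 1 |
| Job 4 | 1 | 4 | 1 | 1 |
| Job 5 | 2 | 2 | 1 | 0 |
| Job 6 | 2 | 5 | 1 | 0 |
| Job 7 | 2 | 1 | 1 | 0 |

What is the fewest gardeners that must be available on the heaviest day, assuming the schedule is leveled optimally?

14

Early-start (Job 1@1, Job 2@1, Job 3@1, Job 4@1, Job 5@1, Job 6@1, Job 7@1) gives peak 19: d1:19  d2:8.
Shift Job 2→2, Job 4→2.
Schedule Job 1@1, Job 2@2, Job 3@1, Job 4@2, Job 5@1, Job 6@1, Job 7@1: d1:14  d2:13 — peak 14.
Total gardener-days = 27 over 2 days ⇒ peak ≥ ⌈27/2⌉ = 14, so 14 is optimal.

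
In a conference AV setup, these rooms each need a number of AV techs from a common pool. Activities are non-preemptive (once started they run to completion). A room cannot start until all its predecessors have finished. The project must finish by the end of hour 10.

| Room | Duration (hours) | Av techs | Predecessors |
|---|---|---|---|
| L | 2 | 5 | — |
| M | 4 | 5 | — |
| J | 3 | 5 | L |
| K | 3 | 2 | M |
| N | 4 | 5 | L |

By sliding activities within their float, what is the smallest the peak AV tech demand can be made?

Early-start (L@1, M@1, J@3, K@5, N@3) gives peak 15: h1:10  h2:10  h3:15  h4:15  h5:12  h6:7  h7:2  h8:0  h9:0  h10:0.
Shift N→6.
Schedule L@1, M@1, J@3, K@5, N@6: h1:10  h2:10  h3:10  h4:10  h5:7  h6:7  h7:7  h8:5  h9:5  h10:0 — peak 10.

10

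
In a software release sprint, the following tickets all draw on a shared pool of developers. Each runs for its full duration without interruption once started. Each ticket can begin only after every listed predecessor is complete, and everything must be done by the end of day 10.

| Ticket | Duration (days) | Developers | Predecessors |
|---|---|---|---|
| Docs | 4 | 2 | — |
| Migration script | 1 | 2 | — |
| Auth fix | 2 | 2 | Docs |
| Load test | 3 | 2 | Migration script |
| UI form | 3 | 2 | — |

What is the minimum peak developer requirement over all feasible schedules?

Early-start (Docs@1, Migration script@1, Auth fix@5, Load test@2, UI form@1) gives peak 6: d1:6  d2:6  d3:6  d4:4  d5:2  d6:2  d7:0  d8:0  d9:0  d10:0.
Shift UI form→5.
Schedule Docs@1, Migration script@1, Auth fix@5, Load test@2, UI form@5: d1:4  d2:4  d3:4  d4:4  d5:4  d6:4  d7:2  d8:0  d9:0  d10:0 — peak 4.

4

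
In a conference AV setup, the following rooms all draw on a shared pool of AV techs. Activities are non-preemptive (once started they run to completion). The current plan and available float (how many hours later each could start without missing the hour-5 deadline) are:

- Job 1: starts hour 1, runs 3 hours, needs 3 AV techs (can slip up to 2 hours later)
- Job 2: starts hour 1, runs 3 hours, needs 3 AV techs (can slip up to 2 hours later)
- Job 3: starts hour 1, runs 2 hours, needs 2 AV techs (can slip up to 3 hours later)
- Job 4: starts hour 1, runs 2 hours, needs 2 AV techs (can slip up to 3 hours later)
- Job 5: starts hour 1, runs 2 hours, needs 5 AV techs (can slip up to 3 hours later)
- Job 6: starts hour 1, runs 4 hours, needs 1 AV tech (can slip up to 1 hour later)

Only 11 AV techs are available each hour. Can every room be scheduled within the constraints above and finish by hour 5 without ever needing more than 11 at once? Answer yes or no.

Schedule Job 1@1, Job 2@1, Job 3@1, Job 4@3, Job 5@4, Job 6@1: h1:9  h2:9  h3:9  h4:8  h5:5 — peak 9 ≤ 11.

yes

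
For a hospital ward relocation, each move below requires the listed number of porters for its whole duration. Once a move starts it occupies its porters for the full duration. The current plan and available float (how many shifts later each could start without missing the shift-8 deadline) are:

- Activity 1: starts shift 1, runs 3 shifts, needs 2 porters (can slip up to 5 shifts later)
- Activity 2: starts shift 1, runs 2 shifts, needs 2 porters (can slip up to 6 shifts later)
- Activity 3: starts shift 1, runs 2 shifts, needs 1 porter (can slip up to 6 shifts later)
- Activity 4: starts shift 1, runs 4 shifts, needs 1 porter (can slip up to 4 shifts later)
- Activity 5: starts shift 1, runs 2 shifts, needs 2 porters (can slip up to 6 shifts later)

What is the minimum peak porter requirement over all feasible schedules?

3

Early-start (Activity 1@1, Activity 2@1, Activity 3@1, Activity 4@1, Activity 5@1) gives peak 8: s1:8  s2:8  s3:3  s4:1  s5:0  s6:0  s7:0  s8:0.
Shift Activity 2→4, Activity 4→3, Activity 5→6.
Schedule Activity 1@1, Activity 2@4, Activity 3@1, Activity 4@3, Activity 5@6: s1:3  s2:3  s3:3  s4:3  s5:3  s6:3  s7:2  s8:0 — peak 3.
Total porter-shifts = 20 over 8 shifts ⇒ peak ≥ ⌈20/8⌉ = 3, so 3 is optimal.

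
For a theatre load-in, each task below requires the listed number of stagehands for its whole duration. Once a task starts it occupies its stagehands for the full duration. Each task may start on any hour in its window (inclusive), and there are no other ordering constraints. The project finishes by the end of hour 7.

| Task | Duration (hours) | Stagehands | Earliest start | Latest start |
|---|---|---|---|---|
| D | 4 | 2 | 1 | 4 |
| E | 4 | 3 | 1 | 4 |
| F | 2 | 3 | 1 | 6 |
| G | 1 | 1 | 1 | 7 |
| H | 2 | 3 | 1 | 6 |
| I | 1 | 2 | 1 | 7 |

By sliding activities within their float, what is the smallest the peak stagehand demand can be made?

6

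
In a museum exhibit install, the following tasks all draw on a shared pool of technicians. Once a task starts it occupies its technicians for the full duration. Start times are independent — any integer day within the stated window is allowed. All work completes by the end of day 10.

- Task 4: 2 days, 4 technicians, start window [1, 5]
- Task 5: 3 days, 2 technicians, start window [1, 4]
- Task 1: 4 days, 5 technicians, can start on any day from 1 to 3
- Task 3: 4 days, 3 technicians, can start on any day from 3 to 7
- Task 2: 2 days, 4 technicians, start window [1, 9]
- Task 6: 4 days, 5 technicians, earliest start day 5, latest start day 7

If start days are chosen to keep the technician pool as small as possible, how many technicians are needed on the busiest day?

8

Early-start (Task 4@1, Task 5@1, Task 1@1, Task 3@3, Task 2@1, Task 6@5) gives peak 15: d1:15  d2:15  d3:10  d4:8  d5:8  d6:8  d7:5  d8:5  d9:0  d10:0.
Shift Task 5→3, Task 1→3, Task 3→6, Task 6→7.
Schedule Task 4@1, Task 5@3, Task 1@3, Task 3@6, Task 2@1, Task 6@7: d1:8  d2:8  d3:7  d4:7  d5:7  d6:8  d7:8  d8:8  d9:8  d10:5 — peak 8.
Total technician-days = 74 over 10 days ⇒ peak ≥ ⌈74/10⌉ = 8, so 8 is optimal.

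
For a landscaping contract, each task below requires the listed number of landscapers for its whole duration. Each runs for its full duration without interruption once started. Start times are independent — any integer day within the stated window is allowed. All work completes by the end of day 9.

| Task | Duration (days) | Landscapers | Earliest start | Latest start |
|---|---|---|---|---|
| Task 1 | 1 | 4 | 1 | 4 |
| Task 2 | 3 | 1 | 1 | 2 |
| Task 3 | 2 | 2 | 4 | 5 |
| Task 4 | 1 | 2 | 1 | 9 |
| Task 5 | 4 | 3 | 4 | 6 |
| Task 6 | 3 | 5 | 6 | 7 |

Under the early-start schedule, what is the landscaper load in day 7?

At early start, day 7 has: Task 5, Task 6.
Demand: 3 + 5 = 8.

8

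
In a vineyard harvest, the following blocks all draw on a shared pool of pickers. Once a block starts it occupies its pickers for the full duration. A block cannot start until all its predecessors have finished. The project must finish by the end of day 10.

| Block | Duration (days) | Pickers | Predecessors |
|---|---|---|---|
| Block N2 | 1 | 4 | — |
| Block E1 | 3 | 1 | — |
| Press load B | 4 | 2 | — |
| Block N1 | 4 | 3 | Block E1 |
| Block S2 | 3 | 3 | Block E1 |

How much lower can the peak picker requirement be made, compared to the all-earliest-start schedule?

Early-start peak: d1:7  d2:3  d3:3  d4:8  d5:6  d6:6  d7:3  d8:0  d9:0  d10:0 ⇒ 8.
Leveled (Block N2@1, Block E1@1, Press load B@2, Block N1@4, Block S2@8): d1:5  d2:3  d3:3  d4:5  d5:5  d6:3  d7:3  d8:3  d9:3  d10:3 ⇒ 5.
Reduction 8 − 5 = 3.

3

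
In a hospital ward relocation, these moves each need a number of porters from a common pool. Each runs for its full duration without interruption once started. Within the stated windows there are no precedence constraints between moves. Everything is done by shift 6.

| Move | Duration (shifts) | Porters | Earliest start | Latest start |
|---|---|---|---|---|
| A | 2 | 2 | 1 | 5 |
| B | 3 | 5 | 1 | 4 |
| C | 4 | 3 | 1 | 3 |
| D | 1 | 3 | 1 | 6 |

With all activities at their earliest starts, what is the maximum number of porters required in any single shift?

Early-start schedule: A@1, B@1, C@1, D@1.
Load per shift: shift 1: 13, shift 2: 10, shift 3: 8, shift 4: 3, shift 5: 0, shift 6: 0.
Peak is 13.

13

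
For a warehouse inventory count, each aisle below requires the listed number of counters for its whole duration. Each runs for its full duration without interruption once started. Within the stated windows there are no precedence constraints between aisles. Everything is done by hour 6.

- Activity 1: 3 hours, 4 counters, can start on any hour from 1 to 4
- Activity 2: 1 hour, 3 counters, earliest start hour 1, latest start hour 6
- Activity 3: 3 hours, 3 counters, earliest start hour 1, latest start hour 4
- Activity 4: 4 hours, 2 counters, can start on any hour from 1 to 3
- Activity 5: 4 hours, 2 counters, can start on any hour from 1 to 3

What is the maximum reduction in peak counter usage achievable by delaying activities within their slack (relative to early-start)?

6

Early-start peak: h1:14  h2:11  h3:11  h4:4  h5:0  h6:0 ⇒ 14.
Leveled (Activity 1@1, Activity 2@1, Activity 3@4, Activity 4@2, Activity 5@2): h1:7  h2:8  h3:8  h4:7  h5:7  h6:3 ⇒ 8.
Reduction 14 − 8 = 6.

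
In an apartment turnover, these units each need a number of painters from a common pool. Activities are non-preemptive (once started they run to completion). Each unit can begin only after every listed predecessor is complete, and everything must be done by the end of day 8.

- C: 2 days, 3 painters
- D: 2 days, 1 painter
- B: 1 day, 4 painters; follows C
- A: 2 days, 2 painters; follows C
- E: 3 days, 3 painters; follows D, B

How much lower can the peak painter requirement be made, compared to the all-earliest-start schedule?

2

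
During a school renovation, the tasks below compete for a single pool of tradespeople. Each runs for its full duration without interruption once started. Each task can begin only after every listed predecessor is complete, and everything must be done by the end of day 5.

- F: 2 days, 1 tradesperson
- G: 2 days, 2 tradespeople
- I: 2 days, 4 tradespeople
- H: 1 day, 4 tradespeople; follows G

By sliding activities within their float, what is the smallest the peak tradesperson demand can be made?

Early-start (F@1, G@1, I@1, H@3) gives peak 7: d1:7  d2:7  d3:4  d4:0  d5:0.
Shift I→3, H→5.
Schedule F@1, G@1, I@3, H@5: d1:3  d2:3  d3:4  d4:4  d5:4 — peak 4.
Total tradesperson-days = 18 over 5 days ⇒ peak ≥ ⌈18/5⌉ = 4, so 4 is optimal.

4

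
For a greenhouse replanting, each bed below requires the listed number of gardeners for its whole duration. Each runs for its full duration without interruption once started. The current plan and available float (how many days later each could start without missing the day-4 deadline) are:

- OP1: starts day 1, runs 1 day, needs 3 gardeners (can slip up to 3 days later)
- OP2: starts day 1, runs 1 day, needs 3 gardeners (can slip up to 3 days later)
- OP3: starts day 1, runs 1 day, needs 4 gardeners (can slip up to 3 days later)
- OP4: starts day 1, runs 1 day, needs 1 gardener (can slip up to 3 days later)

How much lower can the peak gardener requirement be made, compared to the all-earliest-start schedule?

Early-start peak: d1:11  d2:0  d3:0  d4:0 ⇒ 11.
Leveled (OP1@1, OP2@2, OP3@3, OP4@1): d1:4  d2:3  d3:4  d4:0 ⇒ 4.
Reduction 11 − 4 = 7.

7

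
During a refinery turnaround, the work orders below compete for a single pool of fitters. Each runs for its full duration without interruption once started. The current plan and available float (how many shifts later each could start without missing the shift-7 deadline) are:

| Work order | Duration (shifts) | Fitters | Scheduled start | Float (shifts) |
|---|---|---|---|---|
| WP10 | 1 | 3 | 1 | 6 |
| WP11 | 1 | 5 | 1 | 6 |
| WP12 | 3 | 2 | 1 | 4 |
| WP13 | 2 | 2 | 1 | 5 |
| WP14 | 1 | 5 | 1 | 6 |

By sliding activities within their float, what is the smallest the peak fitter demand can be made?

5

Early-start (WP10@1, WP11@1, WP12@1, WP13@1, WP14@1) gives peak 17: s1:17  s2:4  s3:2  s4:0  s5:0  s6:0  s7:0.
Shift WP11→2, WP12→3, WP13→3, WP14→6.
Schedule WP10@1, WP11@2, WP12@3, WP13@3, WP14@6: s1:3  s2:5  s3:4  s4:4  s5:2  s6:5  s7:0 — peak 5.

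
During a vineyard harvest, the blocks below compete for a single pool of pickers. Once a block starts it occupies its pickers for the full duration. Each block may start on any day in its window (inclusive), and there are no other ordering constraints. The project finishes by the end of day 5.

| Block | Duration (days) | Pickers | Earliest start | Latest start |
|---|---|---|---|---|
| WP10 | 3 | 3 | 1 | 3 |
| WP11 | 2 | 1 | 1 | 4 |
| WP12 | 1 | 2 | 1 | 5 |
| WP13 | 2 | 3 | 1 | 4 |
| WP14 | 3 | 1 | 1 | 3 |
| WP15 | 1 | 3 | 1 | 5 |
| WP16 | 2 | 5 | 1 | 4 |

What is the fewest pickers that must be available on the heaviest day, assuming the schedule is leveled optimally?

Early-start (WP10@1, WP11@1, WP12@1, WP13@1, WP14@1, WP15@1, WP16@1) gives peak 18: d1:18  d2:13  d3:4  d4:0  d5:0.
Shift WP13→2, WP15→4, WP16→4.
Schedule WP10@1, WP11@1, WP12@1, WP13@2, WP14@1, WP15@4, WP16@4: d1:7  d2:8  d3:7  d4:8  d5:5 — peak 8.

8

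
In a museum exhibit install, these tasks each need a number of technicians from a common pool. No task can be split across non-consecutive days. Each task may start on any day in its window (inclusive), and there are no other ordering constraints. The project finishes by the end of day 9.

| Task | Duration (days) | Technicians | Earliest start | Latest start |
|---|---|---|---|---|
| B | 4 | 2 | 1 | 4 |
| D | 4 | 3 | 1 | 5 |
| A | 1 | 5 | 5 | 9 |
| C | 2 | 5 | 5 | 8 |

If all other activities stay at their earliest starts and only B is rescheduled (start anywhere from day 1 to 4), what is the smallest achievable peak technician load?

B@1: d1:5  d2:5  d3:5  d4:5  d5:10  d6:5  d7:0  d8:0  d9:0 → peak 10
B@2: d1:3  d2:5  d3:5  d4:5  d5:12  d6:5  d7:0  d8:0  d9:0 → peak 12
B@3: d1:3  d2:3  d3:5  d4:5  d5:12  d6:7  d7:0  d8:0  d9:0 → peak 12
B@4: d1:3  d2:3  d3:3  d4:5  d5:12  d6:7  d7:2  d8:0  d9:0 → peak 12
Best is B@1, peak 10.

10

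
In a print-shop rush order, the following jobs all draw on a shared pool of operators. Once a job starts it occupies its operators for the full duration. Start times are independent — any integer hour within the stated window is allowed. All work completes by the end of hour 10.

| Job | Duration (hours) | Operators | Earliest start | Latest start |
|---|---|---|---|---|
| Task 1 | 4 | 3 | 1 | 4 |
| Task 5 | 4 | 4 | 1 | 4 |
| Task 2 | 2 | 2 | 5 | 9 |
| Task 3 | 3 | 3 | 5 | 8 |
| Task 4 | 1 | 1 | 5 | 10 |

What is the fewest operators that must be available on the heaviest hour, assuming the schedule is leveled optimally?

7

Schedule Task 1@1, Task 5@1, Task 2@5, Task 3@5, Task 4@5: h1:7  h2:7  h3:7  h4:7  h5:6  h6:5  h7:3  h8:0  h9:0  h10:0 — peak 7.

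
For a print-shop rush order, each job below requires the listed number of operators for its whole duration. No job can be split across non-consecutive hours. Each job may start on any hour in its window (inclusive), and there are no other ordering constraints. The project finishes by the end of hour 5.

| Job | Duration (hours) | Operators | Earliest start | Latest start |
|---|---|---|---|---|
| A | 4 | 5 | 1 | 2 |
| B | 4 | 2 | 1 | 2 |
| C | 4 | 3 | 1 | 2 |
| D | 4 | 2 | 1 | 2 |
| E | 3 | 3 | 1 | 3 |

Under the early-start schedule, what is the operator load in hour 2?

15

At early start, hour 2 has: A, B, C, D, E.
Demand: 5 + 2 + 3 + 2 + 3 = 15.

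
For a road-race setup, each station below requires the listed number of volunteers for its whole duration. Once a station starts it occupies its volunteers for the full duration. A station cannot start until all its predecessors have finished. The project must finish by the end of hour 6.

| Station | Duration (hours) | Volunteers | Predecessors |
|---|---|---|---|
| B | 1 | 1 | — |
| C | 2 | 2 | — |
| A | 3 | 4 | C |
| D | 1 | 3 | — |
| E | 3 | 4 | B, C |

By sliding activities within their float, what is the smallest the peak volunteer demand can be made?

8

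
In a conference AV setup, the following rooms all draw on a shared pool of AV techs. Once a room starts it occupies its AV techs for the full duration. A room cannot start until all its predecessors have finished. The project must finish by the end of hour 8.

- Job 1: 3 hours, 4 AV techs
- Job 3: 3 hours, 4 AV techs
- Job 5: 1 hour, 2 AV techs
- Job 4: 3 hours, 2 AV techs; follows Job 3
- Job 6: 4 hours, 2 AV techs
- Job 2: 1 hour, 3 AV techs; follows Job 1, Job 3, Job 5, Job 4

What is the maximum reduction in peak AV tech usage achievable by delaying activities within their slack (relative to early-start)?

6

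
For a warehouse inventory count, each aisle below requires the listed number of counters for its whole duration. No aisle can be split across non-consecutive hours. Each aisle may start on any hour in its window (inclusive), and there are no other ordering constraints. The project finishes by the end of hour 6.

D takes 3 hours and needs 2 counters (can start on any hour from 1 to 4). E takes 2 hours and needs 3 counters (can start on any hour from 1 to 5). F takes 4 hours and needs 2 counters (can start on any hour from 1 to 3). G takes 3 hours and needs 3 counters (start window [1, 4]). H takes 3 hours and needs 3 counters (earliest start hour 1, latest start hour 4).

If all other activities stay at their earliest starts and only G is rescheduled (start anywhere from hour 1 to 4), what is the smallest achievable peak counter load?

10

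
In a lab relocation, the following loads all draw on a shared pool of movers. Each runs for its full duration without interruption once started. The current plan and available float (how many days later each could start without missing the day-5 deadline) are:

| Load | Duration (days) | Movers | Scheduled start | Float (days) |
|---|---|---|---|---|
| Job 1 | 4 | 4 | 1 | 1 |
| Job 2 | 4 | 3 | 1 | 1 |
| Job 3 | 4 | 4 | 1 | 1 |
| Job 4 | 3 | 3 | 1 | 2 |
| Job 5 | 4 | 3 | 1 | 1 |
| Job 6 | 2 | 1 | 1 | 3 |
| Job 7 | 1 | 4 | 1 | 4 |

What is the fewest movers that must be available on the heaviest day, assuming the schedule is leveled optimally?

Early-start (Job 1@1, Job 2@1, Job 3@1, Job 4@1, Job 5@1, Job 6@1, Job 7@1) gives peak 22: d1:22  d2:18  d3:17  d4:14  d5:0.
Shift Job 6→4, Job 7→5.
Schedule Job 1@1, Job 2@1, Job 3@1, Job 4@1, Job 5@1, Job 6@4, Job 7@5: d1:17  d2:17  d3:17  d4:15  d5:5 — peak 17.

17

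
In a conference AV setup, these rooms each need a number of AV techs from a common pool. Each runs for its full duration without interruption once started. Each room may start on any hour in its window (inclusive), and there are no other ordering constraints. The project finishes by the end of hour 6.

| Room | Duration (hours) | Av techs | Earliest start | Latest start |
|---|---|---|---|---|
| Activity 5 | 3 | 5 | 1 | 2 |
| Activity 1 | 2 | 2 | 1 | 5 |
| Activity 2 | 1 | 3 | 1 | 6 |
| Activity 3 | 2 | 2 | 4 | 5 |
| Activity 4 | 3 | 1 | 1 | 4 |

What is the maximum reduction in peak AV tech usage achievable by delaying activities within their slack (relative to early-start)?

Early-start peak: h1:11  h2:8  h3:6  h4:2  h5:2  h6:0 ⇒ 11.
Leveled (Activity 5@1, Activity 1@4, Activity 2@6, Activity 3@4, Activity 4@4): h1:5  h2:5  h3:5  h4:5  h5:5  h6:4 ⇒ 5.
Reduction 11 − 5 = 6.

6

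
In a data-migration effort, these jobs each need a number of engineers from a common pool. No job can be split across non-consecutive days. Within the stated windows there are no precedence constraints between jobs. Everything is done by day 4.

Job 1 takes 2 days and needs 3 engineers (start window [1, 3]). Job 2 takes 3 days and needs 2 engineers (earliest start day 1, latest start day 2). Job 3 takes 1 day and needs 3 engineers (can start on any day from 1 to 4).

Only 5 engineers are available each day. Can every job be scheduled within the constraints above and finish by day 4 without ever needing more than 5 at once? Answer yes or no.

Schedule Job 1@1, Job 2@1, Job 3@3: d1:5  d2:5  d3:5  d4:0 — peak 5 ≤ 5.

yes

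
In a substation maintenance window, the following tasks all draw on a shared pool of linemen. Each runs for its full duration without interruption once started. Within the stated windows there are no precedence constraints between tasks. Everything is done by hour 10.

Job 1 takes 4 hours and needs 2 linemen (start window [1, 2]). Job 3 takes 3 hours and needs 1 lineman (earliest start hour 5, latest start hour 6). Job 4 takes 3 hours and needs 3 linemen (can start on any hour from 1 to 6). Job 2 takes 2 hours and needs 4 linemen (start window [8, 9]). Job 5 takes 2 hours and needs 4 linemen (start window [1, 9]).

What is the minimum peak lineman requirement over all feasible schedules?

5

Early-start (Job 1@1, Job 3@5, Job 4@1, Job 2@8, Job 5@1) gives peak 9: h1:9  h2:9  h3:5  h4:2  h5:1  h6:1  h7:1  h8:4  h9:4  h10:0.
Shift Job 5→5.
Schedule Job 1@1, Job 3@5, Job 4@1, Job 2@8, Job 5@5: h1:5  h2:5  h3:5  h4:2  h5:5  h6:5  h7:1  h8:4  h9:4  h10:0 — peak 5.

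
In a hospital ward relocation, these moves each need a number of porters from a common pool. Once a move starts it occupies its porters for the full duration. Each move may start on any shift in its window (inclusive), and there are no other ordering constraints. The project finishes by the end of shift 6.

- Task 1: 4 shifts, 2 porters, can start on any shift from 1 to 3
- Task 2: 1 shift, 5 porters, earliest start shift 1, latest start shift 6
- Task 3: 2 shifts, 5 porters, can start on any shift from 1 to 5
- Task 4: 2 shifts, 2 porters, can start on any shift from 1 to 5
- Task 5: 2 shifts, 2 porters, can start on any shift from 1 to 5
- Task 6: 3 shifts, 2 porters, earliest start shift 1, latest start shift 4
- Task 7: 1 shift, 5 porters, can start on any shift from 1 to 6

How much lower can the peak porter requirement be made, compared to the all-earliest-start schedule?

15

Early-start peak: s1:23  s2:13  s3:4  s4:2  s5:0  s6:0 ⇒ 23.
Leveled (Task 1@1, Task 2@1, Task 3@2, Task 4@4, Task 5@4, Task 6@4, Task 7@6): s1:7  s2:7  s3:7  s4:8  s5:6  s6:7 ⇒ 8.
Reduction 23 − 8 = 15.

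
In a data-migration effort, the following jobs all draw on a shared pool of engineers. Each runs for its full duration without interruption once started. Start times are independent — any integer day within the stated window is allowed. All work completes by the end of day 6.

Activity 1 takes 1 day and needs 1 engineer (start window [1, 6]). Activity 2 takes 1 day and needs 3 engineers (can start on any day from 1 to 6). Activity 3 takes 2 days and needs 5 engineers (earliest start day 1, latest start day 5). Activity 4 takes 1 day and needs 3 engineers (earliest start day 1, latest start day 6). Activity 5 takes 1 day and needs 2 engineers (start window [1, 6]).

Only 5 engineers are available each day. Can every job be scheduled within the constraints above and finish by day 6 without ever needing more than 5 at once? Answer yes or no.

yes

Schedule Activity 1@1, Activity 2@1, Activity 3@2, Activity 4@4, Activity 5@4: d1:4  d2:5  d3:5  d4:5  d5:0  d6:0 — peak 5 ≤ 5.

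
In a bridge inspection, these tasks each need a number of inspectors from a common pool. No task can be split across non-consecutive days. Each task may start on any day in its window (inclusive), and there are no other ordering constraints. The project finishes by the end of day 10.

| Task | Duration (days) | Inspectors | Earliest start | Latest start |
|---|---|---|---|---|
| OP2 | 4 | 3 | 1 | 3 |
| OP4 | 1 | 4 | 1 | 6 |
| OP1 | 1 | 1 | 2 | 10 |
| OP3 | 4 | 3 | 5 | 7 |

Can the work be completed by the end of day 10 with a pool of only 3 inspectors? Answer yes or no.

The minimum achievable peak is 4; 3 < 4, so no feasible schedule stays within the cap.

no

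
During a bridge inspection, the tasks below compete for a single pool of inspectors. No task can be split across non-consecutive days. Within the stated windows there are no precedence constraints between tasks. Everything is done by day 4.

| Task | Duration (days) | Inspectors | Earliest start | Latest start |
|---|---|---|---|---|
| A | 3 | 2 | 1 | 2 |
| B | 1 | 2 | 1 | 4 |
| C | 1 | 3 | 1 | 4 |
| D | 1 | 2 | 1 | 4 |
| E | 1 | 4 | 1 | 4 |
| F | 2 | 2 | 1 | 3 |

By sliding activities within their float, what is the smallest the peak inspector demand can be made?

6

Early-start (A@1, B@1, C@1, D@1, E@1, F@1) gives peak 15: d1:15  d2:4  d3:2  d4:0.
Shift C→2, E→4, F→3.
Schedule A@1, B@1, C@2, D@1, E@4, F@3: d1:6  d2:5  d3:4  d4:6 — peak 6.
Total inspector-days = 21 over 4 days ⇒ peak ≥ ⌈21/4⌉ = 6, so 6 is optimal.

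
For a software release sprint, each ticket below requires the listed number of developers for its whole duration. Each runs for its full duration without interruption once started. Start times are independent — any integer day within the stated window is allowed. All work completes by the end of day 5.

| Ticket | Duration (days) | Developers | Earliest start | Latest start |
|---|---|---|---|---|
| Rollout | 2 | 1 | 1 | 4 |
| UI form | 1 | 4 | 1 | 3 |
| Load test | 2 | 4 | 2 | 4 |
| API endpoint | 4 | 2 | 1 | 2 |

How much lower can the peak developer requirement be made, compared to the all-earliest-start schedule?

1

Early-start peak: d1:7  d2:7  d3:6  d4:2  d5:0 ⇒ 7.
Leveled (Rollout@1, UI form@1, Load test@3, API endpoint@2): d1:5  d2:3  d3:6  d4:6  d5:2 ⇒ 6.
Reduction 7 − 6 = 1.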